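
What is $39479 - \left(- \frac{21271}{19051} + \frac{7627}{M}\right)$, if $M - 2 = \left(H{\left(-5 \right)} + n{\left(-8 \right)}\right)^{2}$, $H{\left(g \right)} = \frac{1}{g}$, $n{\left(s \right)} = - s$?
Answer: $\frac{1177972635275}{29929121} \approx 39359.0$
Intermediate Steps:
$M = \frac{1571}{25}$ ($M = 2 + \left(\frac{1}{-5} - -8\right)^{2} = 2 + \left(- \frac{1}{5} + 8\right)^{2} = 2 + \left(\frac{39}{5}\right)^{2} = 2 + \frac{1521}{25} = \frac{1571}{25} \approx 62.84$)
$39479 - \left(- \frac{21271}{19051} + \frac{7627}{M}\right) = 39479 - \left(- \frac{21271}{19051} + \frac{7627}{\frac{1571}{25}}\right) = 39479 - \left(\left(-21271\right) \frac{1}{19051} + 7627 \cdot \frac{25}{1571}\right) = 39479 - \left(- \frac{21271}{19051} + \frac{190675}{1571}\right) = 39479 - \frac{3599132684}{29929121} = \frac{1177972635275}{29929121}$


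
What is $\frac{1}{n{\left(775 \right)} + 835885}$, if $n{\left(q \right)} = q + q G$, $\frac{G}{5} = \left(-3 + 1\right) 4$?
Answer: $\frac{1}{805660} \approx 1.2412 \cdot 10^{-6}$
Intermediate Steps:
$G = -40$ ($G = 5 \left(-3 + 1\right) 4 = 5 \left(\left(-2\right) 4\right) = 5 \left(-8\right) = -40$)
$n{\left(q \right)} = - 39 q$ ($n{\left(q \right)} = q + q \left(-40\right) = q - 40 q = - 39 q$)
$\frac{1}{n{\left(775 \right)} + 835885} = \frac{1}{\left(-39\right) 775 + 835885} = \frac{1}{-30225 + 835885} = \frac{1}{805660}$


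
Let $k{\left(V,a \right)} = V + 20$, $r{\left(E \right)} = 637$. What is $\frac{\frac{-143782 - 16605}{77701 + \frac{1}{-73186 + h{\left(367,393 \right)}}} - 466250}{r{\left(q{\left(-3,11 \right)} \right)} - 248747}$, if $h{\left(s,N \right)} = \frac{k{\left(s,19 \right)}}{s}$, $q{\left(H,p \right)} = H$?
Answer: $\frac{194610016403122925}{103559200873808976} \approx 1.8792$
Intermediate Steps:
$k{\left(V,a \right)} = 20 + V$
$h{\left(s,N \right)} = \frac{20 + s}{s}$
$\frac{\frac{-143782 - 16605}{77701 + \frac{1}{-73186 + h{\left(367,393 \right)}}} - 466250}{r{\left(q{\left(-3,11 \right)} \right)} - 248747} = \frac{\frac{-143782 - 16605}{77701 + \frac{1}{-73186 + \frac{20 + 367}{367}}} - 466250}{637 - 248747} = \frac{- \frac{160387}{77701 + \frac{1}{-73186 + \frac{1}{367} \cdot 387}} - 466250}{-248110} = \left(- \frac{160387}{77701 + \frac{1}{-73186 + \frac{387}{367}}} - 466250\right) \left(- \frac{1}{248110}\right) = \left(- \frac{160387}{77701 + \frac{1}{- \frac{26858875}{367}}} - 466250\right) \left(- \frac{1}{248110}\right) = \left(- \frac{160387}{77701 - \frac{367}{26858875}} - 466250\right) \left(- \frac{1}{248110}\right) = \left(- \frac{160387}{\frac{2086961446008}{26858875}} - 466250\right) \left(- \frac{1}{248110}\right) = \left(\left(-160387\right) \frac{26858875}{2086961446008} - 466250\right) \left(- \frac{1}{248110}\right) = \left(- \frac{4307814384625}{2086961446008} - 466250\right) \left(- \frac{1}{248110}\right) = \left(- \frac{973050082015614625}{2086961446008}\right) \left(- \frac{1}{248110}\right) = \frac{194610016403122925}{103559200873808976}$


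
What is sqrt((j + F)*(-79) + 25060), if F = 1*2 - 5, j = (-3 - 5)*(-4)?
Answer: sqrt(22769) ≈ 150.89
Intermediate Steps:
j = 32 (j = -8*(-4) = 32)
F = -3 (F = 2 - 5 = -3)
sqrt((j + F)*(-79) + 25060) = sqrt((32 - 3)*(-79) + 25060) = sqrt(29*(-79) + 25060) = sqrt(-2291 + 25060) = sqrt(22769)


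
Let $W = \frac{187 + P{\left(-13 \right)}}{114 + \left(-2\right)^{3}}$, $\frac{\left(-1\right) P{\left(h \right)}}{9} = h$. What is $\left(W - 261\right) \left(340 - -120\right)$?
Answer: $- \frac{6293260}{53} \approx -1.1874 \cdot 10^{5}$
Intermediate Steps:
$P{\left(h \right)} = - 9 h$
$W = \frac{152}{53}$ ($W = \frac{187 - -117}{114 + \left(-2\right)^{3}} = \frac{187 + 117}{114 - 8} = \frac{304}{106} = 304 \cdot \frac{1}{106} = \frac{152}{53} \approx 2.8679$)
$\left(W - 261\right) \left(340 - -120\right) = \left(\frac{152}{53} - 261\right) \left(340 - -120\right) = - \frac{13681 \left(340 + \left(-73 + 193\right)\right)}{53} = - \frac{13681 \left(340 + 120\right)}{53} = \left(- \frac{13681}{53}\right) 460 = - \frac{6293260}{53}$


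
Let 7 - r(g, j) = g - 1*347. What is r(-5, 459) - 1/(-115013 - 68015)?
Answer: 65707053/183028 ≈ 359.00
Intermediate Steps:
r(g, j) = 354 - g (r(g, j) = 7 - (g - 1*347) = 7 - (g - 347) = 7 - (-347 + g) = 7 + (347 - g) = 354 - g)
r(-5, 459) - 1/(-115013 - 68015) = (354 - 1*(-5)) - 1/(-115013 - 68015) = (354 + 5) - 1/(-183028) = 359 - 1*(-1/183028) = 359 + 1/183028 = 65707053/183028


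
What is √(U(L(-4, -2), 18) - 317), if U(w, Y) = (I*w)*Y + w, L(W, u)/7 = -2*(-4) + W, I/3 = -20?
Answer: I*√30529 ≈ 174.73*I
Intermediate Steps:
I = -60 (I = 3*(-20) = -60)
L(W, u) = 56 + 7*W (L(W, u) = 7*(-2*(-4) + W) = 7*(8 + W) = 56 + 7*W)
U(w, Y) = w - 60*Y*w (U(w, Y) = (-60*w)*Y + w = -60*Y*w + w = w - 60*Y*w)
√(U(L(-4, -2), 18) - 317) = √((56 + 7*(-4))*(1 - 60*18) - 317) = √((56 - 28)*(1 - 1080) - 317) = √(28*(-1079) - 317) = √(-30212 - 317) = √(-30529) = I*√30529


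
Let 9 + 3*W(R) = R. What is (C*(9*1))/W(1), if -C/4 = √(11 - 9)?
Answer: 27*√2/2 ≈ 19.092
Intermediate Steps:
W(R) = -3 + R/3
C = -4*√2 (C = -4*√(11 - 9) = -4*√2 ≈ -5.6569)
(C*(9*1))/W(1) = ((-4*√2)*(9*1))/(-3 + (⅓)*1) = (-4*√2*9)/(-3 + ⅓) = (-36*√2)/(-8/3) = -36*√2*(-3/8) = 27*√2/2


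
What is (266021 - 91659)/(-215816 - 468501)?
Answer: -174362/684317 ≈ -0.25480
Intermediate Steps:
(266021 - 91659)/(-215816 - 468501) = 174362/(-684317) = 174362*(-1/684317) = -174362/684317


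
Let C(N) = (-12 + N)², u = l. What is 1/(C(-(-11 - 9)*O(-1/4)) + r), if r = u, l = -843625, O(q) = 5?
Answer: -1/835881 ≈ -1.1963e-6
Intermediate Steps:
u = -843625
r = -843625
1/(C(-(-11 - 9)*O(-1/4)) + r) = 1/((-12 - (-11 - 9)*5)² - 843625) = 1/((-12 - (-20)*5)² - 843625) = 1/((-12 - 1*(-100))² - 843625) = 1/((-12 + 100)² - 843625) = 1/(88² - 843625) = 1/(7744 - 843625) = 1/(-835881) = -1/835881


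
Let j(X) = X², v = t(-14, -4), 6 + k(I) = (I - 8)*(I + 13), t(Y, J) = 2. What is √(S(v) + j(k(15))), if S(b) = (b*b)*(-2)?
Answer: 2*√9023 ≈ 189.98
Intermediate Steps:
k(I) = -6 + (-8 + I)*(13 + I) (k(I) = -6 + (I - 8)*(I + 13) = -6 + (-8 + I)*(13 + I))
v = 2
S(b) = -2*b² (S(b) = b²*(-2) = -2*b²)
√(S(v) + j(k(15))) = √(-2*2² + (-110 + 15² + 5*15)²) = √(-2*4 + (-110 + 225 + 75)²) = √(-8 + 190²) = √(-8 + 36100) = √36092 = 2*√9023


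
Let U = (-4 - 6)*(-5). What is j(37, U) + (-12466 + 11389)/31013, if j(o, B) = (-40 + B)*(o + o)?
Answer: 22948543/31013 ≈ 739.96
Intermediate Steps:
U = 50 (U = -10*(-5) = 50)
j(o, B) = 2*o*(-40 + B) (j(o, B) = (-40 + B)*(2*o) = 2*o*(-40 + B))
j(37, U) + (-12466 + 11389)/31013 = 2*37*(-40 + 50) + (-12466 + 11389)/31013 = 2*37*10 - 1077*1/31013 = 740 - 1077/31013 = 22948543/31013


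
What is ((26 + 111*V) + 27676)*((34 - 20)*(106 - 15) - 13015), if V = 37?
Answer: -373469469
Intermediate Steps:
((26 + 111*V) + 27676)*((34 - 20)*(106 - 15) - 13015) = ((26 + 111*37) + 27676)*((34 - 20)*(106 - 15) - 13015) = ((26 + 4107) + 27676)*(14*91 - 13015) = (4133 + 27676)*(1274 - 13015) = 31809*(-11741) = -373469469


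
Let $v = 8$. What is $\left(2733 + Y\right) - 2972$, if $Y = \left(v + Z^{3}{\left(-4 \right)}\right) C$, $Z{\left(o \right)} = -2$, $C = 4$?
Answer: $-239$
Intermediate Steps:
$Y = 0$ ($Y = \left(8 + \left(-2\right)^{3}\right) 4 = \left(8 - 8\right) 4 = 0 \cdot 4 = 0$)
$\left(2733 + Y\right) - 2972 = \left(2733 + 0\right) - 2972 = 2733 - 2972 = -239$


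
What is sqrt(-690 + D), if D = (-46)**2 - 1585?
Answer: I*sqrt(159) ≈ 12.61*I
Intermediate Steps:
D = 531 (D = 2116 - 1585 = 531)
sqrt(-690 + D) = sqrt(-690 + 531) = sqrt(-159) = I*sqrt(159)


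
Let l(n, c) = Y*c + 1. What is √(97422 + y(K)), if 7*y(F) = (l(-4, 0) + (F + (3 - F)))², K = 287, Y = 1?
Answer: √4773790/7 ≈ 312.13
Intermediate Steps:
l(n, c) = 1 + c (l(n, c) = 1*c + 1 = c + 1 = 1 + c)
y(F) = 16/7 (y(F) = ((1 + 0) + (F + (3 - F)))²/7 = (1 + 3)²/7 = (⅐)*4² = (⅐)*16 = 16/7)
√(97422 + y(K)) = √(97422 + 16/7) = √(681970/7) = √4773790/7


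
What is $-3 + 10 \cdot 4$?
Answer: $37$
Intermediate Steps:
$-3 + 10 \cdot 4 = -3 + 40 = 37$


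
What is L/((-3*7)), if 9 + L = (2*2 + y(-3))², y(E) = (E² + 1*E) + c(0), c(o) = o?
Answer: -13/3 ≈ -4.3333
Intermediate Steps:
y(E) = E + E² (y(E) = (E² + 1*E) + 0 = (E² + E) + 0 = (E + E²) + 0 = E + E²)
L = 91 (L = -9 + (2*2 - 3*(1 - 3))² = -9 + (4 - 3*(-2))² = -9 + (4 + 6)² = -9 + 10² = -9 + 100 = 91)
L/((-3*7)) = 91/(-3*7) = 91/(-21) = -1/21*91 = -13/3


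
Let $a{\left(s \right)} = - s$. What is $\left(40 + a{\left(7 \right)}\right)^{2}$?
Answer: $1089$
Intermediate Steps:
$\left(40 + a{\left(7 \right)}\right)^{2} = \left(40 - 7\right)^{2} = 33^{2} = 1089$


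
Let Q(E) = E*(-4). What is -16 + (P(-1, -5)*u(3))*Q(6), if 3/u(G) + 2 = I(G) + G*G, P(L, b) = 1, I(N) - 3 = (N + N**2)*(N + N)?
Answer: -692/41 ≈ -16.878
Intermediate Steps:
I(N) = 3 + 2*N*(N + N**2) (I(N) = 3 + (N + N**2)*(N + N) = 3 + (N + N**2)*(2*N) = 3 + 2*N*(N + N**2))
u(G) = 3/(1 + 2*G**3 + 3*G**2) (u(G) = 3/(-2 + ((3 + 2*G**2 + 2*G**3) + G*G)) = 3/(-2 + ((3 + 2*G**2 + 2*G**3) + G**2)) = 3/(-2 + (3 + 2*G**3 + 3*G**2)) = 3/(1 + 2*G**3 + 3*G**2))
Q(E) = -4*E
-16 + (P(-1, -5)*u(3))*Q(6) = -16 + (1*(3/(1 + 2*3**3 + 3*3**2)))*(-4*6) = -16 + (1*(3/(1 + 2*27 + 3*9)))*(-24) = -16 + (1*(3/(1 + 54 + 27)))*(-24) = -16 + (1*(3/82))*(-24) = -16 + (3/82)*(-24) = -16 - 36/41 = -692/41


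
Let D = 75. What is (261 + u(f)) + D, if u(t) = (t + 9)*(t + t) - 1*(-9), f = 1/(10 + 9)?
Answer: 124889/361 ≈ 345.95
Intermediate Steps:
f = 1/19 ≈ 0.052632
u(t) = 9 + 2*t*(9 + t) (u(t) = (9 + t)*(2*t) + 9 = 2*t*(9 + t) + 9 = 9 + 2*t*(9 + t))
(261 + u(f)) + D = (261 + (9 + 2*(1/19)**2 + 18*(1/19))) + 75 = (261 + (9 + 2*(1/361) + 18/19)) + 75 = (261 + (9 + 2/361 + 18/19)) + 75 = (261 + 3593/361) + 75 = 97814/361 + 75 = 124889/361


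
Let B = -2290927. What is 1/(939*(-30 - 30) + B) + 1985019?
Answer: 4659369593072/2347267 ≈ 1.9850e+6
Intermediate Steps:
1/(939*(-30 - 30) + B) + 1985019 = 1/(939*(-30 - 30) - 2290927) + 1985019 = 1/(939*(-60) - 2290927) + 1985019 = 1/(-56340 - 2290927) + 1985019 = 1/(-2347267) + 1985019 = -1/2347267 + 1985019 = 4659369593072/2347267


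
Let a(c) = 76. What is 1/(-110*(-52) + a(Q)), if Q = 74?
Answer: 1/5796 ≈ 0.00017253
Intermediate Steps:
1/(-110*(-52) + a(Q)) = 1/(-110*(-52) + 76) = 1/(5720 + 76) = 1/5796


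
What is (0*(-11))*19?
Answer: 0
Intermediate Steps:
(0*(-11))*19 = 0*19 = 0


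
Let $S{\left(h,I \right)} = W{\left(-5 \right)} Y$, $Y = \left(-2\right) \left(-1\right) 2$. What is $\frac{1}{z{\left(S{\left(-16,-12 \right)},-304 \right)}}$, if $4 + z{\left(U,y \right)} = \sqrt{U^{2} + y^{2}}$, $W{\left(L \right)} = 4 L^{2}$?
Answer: $\frac{1}{63100} + \frac{\sqrt{986}}{15775} \approx 0.0020064$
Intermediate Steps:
$Y = 4$ ($Y = 2 \cdot 2 = 4$)
$S{\left(h,I \right)} = 400$ ($S{\left(h,I \right)} = 4 \left(-5\right)^{2} \cdot 4 = 4 \cdot 25 \cdot 4 = 100 \cdot 4 = 400$)
$z{\left(U,y \right)} = -4 + \sqrt{U^{2} + y^{2}}$
$\frac{1}{z{\left(S{\left(-16,-12 \right)},-304 \right)}} = \frac{1}{-4 + \sqrt{400^{2} + \left(-304\right)^{2}}} = \frac{1}{-4 + \sqrt{160000 + 92416}} = \frac{1}{-4 + \sqrt{252416}} = \frac{1}{-4 + 16 \sqrt{986}}$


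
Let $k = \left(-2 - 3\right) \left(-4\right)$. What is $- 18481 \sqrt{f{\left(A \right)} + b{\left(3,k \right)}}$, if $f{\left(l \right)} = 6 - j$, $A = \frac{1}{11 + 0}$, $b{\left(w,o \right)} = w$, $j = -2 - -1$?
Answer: $- 18481 \sqrt{10} \approx -58442.0$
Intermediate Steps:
$k = 20$ ($k = \left(-5\right) \left(-4\right) = 20$)
$j = -1$ ($j = -2 + 1 = -1$)
$A = \frac{1}{11} \approx 0.090909$
$f{\left(l \right)} = 7$ ($f{\left(l \right)} = 6 - -1 = 6 + 1 = 7$)
$- 18481 \sqrt{f{\left(A \right)} + b{\left(3,k \right)}} = - 18481 \sqrt{7 + 3} = - 18481 \sqrt{10}$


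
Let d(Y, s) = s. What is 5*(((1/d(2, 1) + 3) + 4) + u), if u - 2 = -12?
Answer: -10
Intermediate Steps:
u = -10 (u = 2 - 12 = -10)
5*(((1/d(2, 1) + 3) + 4) + u) = 5*(((1/1 + 3) + 4) - 10) = 5*(((1 + 3) + 4) - 10) = 5*((4 + 4) - 10) = 5*(8 - 10) = 5*(-2) = -10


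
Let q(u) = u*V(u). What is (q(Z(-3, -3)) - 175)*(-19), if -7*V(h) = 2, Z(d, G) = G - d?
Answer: 3325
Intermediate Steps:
V(h) = -2/7 (V(h) = -⅐*2 = -2/7)
q(u) = -2*u/7 (q(u) = u*(-2/7) = -2*u/7)
(q(Z(-3, -3)) - 175)*(-19) = (-2*(-3 - 1*(-3))/7 - 175)*(-19) = (-2*(-3 + 3)/7 - 175)*(-19) = (-2/7*0 - 175)*(-19) = (0 - 175)*(-19) = -175*(-19) = 3325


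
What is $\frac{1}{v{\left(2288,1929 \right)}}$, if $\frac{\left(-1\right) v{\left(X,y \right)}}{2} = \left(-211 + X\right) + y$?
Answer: $- \frac{1}{8012} \approx -0.00012481$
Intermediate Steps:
$v{\left(X,y \right)} = 422 - 2 X - 2 y$ ($v{\left(X,y \right)} = - 2 \left(\left(-211 + X\right) + y\right) = - 2 \left(-211 + X + y\right) = 422 - 2 X - 2 y$)
$\frac{1}{v{\left(2288,1929 \right)}} = \frac{1}{422 - 4576 - 3858} = \frac{1}{-8012} = - \frac{1}{8012}$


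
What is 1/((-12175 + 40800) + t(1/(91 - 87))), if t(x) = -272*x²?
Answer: 1/28608 ≈ 3.4955e-5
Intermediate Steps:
1/((-12175 + 40800) + t(1/(91 - 87))) = 1/((-12175 + 40800) - 272/(91 - 87)²) = 1/(28625 - 272*(1/4)²) = 1/(28625 - 272*(¼)²) = 1/(28625 - 272*1/16) = 1/(28625 - 17) = 1/28608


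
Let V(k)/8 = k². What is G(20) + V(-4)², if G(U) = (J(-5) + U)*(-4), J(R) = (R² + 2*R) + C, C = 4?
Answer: 16228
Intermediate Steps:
V(k) = 8*k²
J(R) = 4 + R² + 2*R (J(R) = (R² + 2*R) + 4 = 4 + R² + 2*R)
G(U) = -76 - 4*U (G(U) = ((4 + (-5)² + 2*(-5)) + U)*(-4) = ((4 + 25 - 10) + U)*(-4) = (19 + U)*(-4) = -76 - 4*U)
G(20) + V(-4)² = (-76 - 4*20) + (8*(-4)²)² = (-76 - 80) + (8*16)² = -156 + 128² = -156 + 16384 = 16228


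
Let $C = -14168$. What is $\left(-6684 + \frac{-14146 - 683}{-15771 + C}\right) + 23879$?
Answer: $\frac{514815934}{29939} \approx 17196.0$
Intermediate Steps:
$\left(-6684 + \frac{-14146 - 683}{-15771 + C}\right) + 23879 = \left(-6684 + \frac{-14146 - 683}{-15771 - 14168}\right) + 23879 = \left(-6684 - \frac{14829}{-29939}\right) + 23879 = \left(-6684 - - \frac{14829}{29939}\right) + 23879 = \left(-6684 + \frac{14829}{29939}\right) + 23879 = - \frac{200097447}{29939} + 23879 = \frac{514815934}{29939}$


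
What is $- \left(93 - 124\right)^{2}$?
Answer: $-961$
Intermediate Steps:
$- \left(93 - 124\right)^{2} = - \left(-31\right)^{2} = \left(-1\right) 961 = -961$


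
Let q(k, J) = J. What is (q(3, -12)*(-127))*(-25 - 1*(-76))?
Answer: 77724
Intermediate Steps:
(q(3, -12)*(-127))*(-25 - 1*(-76)) = (-12*(-127))*(-25 - 1*(-76)) = 1524*(-25 + 76) = 1524*51 = 77724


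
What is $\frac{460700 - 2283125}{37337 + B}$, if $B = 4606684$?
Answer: $- \frac{607475}{1548007} \approx -0.39242$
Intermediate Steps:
$\frac{460700 - 2283125}{37337 + B} = \frac{460700 - 2283125}{37337 + 4606684} = \frac{460700 - 2283125}{4644021} = \left(-1822425\right) \frac{1}{4644021} = - \frac{607475}{1548007}$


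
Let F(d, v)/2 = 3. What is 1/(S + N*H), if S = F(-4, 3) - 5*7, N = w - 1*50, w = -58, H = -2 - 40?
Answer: 1/4507 ≈ 0.00022188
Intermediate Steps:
F(d, v) = 6 (F(d, v) = 2*3 = 6)
H = -42
N = -108 (N = -58 - 1*50 = -58 - 50 = -108)
S = -29 (S = 6 - 5*7 = 6 - 35 = -29)
1/(S + N*H) = 1/(-29 - 108*(-42)) = 1/(-29 + 4536) = 1/4507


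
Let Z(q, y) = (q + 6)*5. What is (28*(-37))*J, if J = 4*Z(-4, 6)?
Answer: -41440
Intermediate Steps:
Z(q, y) = 30 + 5*q (Z(q, y) = (6 + q)*5 = 30 + 5*q)
J = 40 (J = 4*(30 + 5*(-4)) = 4*(30 - 20) = 4*10 = 40)
(28*(-37))*J = (28*(-37))*40 = -1036*40 = -41440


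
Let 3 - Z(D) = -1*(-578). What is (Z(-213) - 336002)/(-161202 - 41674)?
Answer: 336577/202876 ≈ 1.6590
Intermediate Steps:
Z(D) = -575 (Z(D) = 3 - (-1)*(-578) = 3 - 1*578 = 3 - 578 = -575)
(Z(-213) - 336002)/(-161202 - 41674) = (-575 - 336002)/(-161202 - 41674) = -336577/(-202876) = -336577*(-1/202876) = 336577/202876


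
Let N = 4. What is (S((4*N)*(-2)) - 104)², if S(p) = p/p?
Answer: 10609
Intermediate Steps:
S(p) = 1
(S((4*N)*(-2)) - 104)² = (1 - 104)² = (-103)² = 10609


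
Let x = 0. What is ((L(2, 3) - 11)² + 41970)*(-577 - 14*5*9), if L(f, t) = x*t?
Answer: -50803837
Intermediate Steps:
L(f, t) = 0 (L(f, t) = 0*t = 0)
((L(2, 3) - 11)² + 41970)*(-577 - 14*5*9) = ((0 - 11)² + 41970)*(-577 - 14*5*9) = ((-11)² + 41970)*(-577 - 70*9) = (121 + 41970)*(-577 - 630) = 42091*(-1207) = -50803837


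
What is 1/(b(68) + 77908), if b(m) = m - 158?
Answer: 1/77818 ≈ 1.2850e-5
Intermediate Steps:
b(m) = -158 + m
1/(b(68) + 77908) = 1/((-158 + 68) + 77908) = 1/(-90 + 77908) = 1/77818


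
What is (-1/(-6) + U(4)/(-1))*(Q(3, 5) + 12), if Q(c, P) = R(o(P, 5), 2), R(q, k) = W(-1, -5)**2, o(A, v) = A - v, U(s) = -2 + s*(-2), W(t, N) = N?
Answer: 2257/6 ≈ 376.17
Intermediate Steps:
U(s) = -2 - 2*s
R(q, k) = 25 (R(q, k) = (-5)**2 = 25)
Q(c, P) = 25
(-1/(-6) + U(4)/(-1))*(Q(3, 5) + 12) = (-1/(-6) + (-2 - 2*4)/(-1))*(25 + 12) = (-1*(-1/6) + (-2 - 8)*(-1))*37 = (1/6 - 10*(-1))*37 = (1/6 + 10)*37 = (61/6)*37 = 2257/6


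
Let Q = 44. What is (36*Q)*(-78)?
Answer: -123552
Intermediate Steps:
(36*Q)*(-78) = (36*44)*(-78) = 1584*(-78) = -123552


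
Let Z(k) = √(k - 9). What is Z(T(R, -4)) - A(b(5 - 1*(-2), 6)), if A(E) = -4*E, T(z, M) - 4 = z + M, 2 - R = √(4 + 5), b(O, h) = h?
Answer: 24 + I*√10 ≈ 24.0 + 3.1623*I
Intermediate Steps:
R = -1 (R = 2 - √(4 + 5) = 2 - √9 = 2 - 1*3 = 2 - 3 = -1)
T(z, M) = 4 + M + z (T(z, M) = 4 + (z + M) = 4 + (M + z) = 4 + M + z)
Z(k) = √(-9 + k)
Z(T(R, -4)) - A(b(5 - 1*(-2), 6)) = √(-9 + (4 - 4 - 1)) - (-4)*6 = √(-9 - 1) - 1*(-24) = √(-10) + 24 = I*√10 + 24 = 24 + I*√10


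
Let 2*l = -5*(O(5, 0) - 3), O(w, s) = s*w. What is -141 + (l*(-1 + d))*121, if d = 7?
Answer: 5304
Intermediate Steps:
l = 15/2 (l = (-5*(0*5 - 3))/2 = (-5*(0 - 3))/2 = (-5*(-3))/2 = (1/2)*15 = 15/2 ≈ 7.5000)
-141 + (l*(-1 + d))*121 = -141 + (15*(-1 + 7)/2)*121 = -141 + ((15/2)*6)*121 = -141 + 45*121 = -141 + 5445 = 5304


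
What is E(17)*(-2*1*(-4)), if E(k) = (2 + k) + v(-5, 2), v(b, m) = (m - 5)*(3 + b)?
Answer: 200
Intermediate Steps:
v(b, m) = (-5 + m)*(3 + b)
E(k) = 8 + k (E(k) = (2 + k) + (-15 - 5*(-5) + 3*2 - 5*2) = (2 + k) + (-15 + 25 + 6 - 10) = (2 + k) + 6 = 8 + k)
E(17)*(-2*1*(-4)) = (8 + 17)*(-2*1*(-4)) = 25*(-2*(-4)) = 25*8 = 200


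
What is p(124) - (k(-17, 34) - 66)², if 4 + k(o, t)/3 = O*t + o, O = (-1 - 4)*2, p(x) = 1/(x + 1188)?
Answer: -1732103711/1312 ≈ -1.3202e+6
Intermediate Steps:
p(x) = 1/(1188 + x)
O = -10 (O = -5*2 = -10)
k(o, t) = -12 - 30*t + 3*o (k(o, t) = -12 + 3*(-10*t + o) = -12 + 3*(o - 10*t) = -12 + (-30*t + 3*o) = -12 - 30*t + 3*o)
p(124) - (k(-17, 34) - 66)² = 1/(1188 + 124) - ((-12 - 30*34 + 3*(-17)) - 66)² = 1/1312 - ((-12 - 1020 - 51) - 66)² = 1/1312 - (-1083 - 66)² = 1/1312 - 1*(-1149)² = 1/1312 - 1*1320201 = 1/1312 - 1320201 = -1732103711/1312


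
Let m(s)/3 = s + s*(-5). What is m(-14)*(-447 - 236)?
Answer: -114744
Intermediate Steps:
m(s) = -12*s (m(s) = 3*(s + s*(-5)) = 3*(s - 5*s) = 3*(-4*s) = -12*s)
m(-14)*(-447 - 236) = (-12*(-14))*(-447 - 236) = 168*(-683) = -114744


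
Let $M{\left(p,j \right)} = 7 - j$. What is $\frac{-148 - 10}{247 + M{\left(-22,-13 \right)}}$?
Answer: $- \frac{158}{267} \approx -0.59176$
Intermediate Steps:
$\frac{-148 - 10}{247 + M{\left(-22,-13 \right)}} = \frac{-148 - 10}{247 + \left(7 - -13\right)} = \frac{-148 - 10}{247 + \left(7 + 13\right)} = \frac{-148 - 10}{247 + 20} = - \frac{158}{267}$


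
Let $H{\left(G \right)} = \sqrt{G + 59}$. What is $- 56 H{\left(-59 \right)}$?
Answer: $0$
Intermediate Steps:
$H{\left(G \right)} = \sqrt{59 + G}$
$- 56 H{\left(-59 \right)} = - 56 \sqrt{59 - 59} = - 56 \sqrt{0} = \left(-56\right) 0 = 0$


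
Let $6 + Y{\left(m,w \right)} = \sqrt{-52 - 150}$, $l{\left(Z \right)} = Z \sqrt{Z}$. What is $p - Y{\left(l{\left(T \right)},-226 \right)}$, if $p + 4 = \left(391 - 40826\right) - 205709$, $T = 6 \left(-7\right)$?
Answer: $-246142 - i \sqrt{202} \approx -2.4614 \cdot 10^{5} - 14.213 i$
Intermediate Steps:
$T = -42$
$l{\left(Z \right)} = Z^{\frac{3}{2}}$
$Y{\left(m,w \right)} = -6 + i \sqrt{202}$ ($Y{\left(m,w \right)} = -6 + \sqrt{-52 - 150} = -6 + \sqrt{-202} = -6 + i \sqrt{202}$)
$p = -246148$ ($p = -4 + \left(\left(391 - 40826\right) - 205709\right) = -4 - 246144 = -246148$)
$p - Y{\left(l{\left(T \right)},-226 \right)} = -246148 - \left(-6 + i \sqrt{202}\right) = -246148 + \left(6 - i \sqrt{202}\right) = -246142 - i \sqrt{202}$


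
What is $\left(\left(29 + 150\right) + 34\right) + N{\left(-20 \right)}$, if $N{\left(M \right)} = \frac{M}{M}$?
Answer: $214$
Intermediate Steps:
$N{\left(M \right)} = 1$
$\left(\left(29 + 150\right) + 34\right) + N{\left(-20 \right)} = \left(\left(29 + 150\right) + 34\right) + 1 = \left(179 + 34\right) + 1 = 213 + 1 = 214$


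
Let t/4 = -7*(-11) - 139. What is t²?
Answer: 61504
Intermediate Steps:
t = -248 (t = 4*(-7*(-11) - 139) = 4*(77 - 139) = 4*(-62) = -248)
t² = (-248)² = 61504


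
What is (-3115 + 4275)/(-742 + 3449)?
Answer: 1160/2707 ≈ 0.42852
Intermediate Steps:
(-3115 + 4275)/(-742 + 3449) = 1160/2707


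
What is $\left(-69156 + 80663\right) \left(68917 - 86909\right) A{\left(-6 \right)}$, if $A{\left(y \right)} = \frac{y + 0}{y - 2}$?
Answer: $-155275458$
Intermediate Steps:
$A{\left(y \right)} = \frac{y}{-2 + y}$
$\left(-69156 + 80663\right) \left(68917 - 86909\right) A{\left(-6 \right)} = \left(-69156 + 80663\right) \left(68917 - 86909\right) \left(- \frac{6}{-2 - 6}\right) = 11507 \left(-17992\right) \left(- \frac{6}{-8}\right) = - 207033944 \left(\left(-6\right) \left(- \frac{1}{8}\right)\right) = \left(-207033944\right) \frac{3}{4} = -155275458$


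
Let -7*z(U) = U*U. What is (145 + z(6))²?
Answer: 958441/49 ≈ 19560.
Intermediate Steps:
z(U) = -U²/7 (z(U) = -U*U/7 = -U²/7)
(145 + z(6))² = (145 - ⅐*6²)² = (145 - ⅐*36)² = (145 - 36/7)² = (979/7)² = 958441/49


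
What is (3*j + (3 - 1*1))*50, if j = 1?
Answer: 250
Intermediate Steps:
(3*j + (3 - 1*1))*50 = (3*1 + (3 - 1*1))*50 = (3 + (3 - 1))*50 = (3 + 2)*50 = 5*50 = 250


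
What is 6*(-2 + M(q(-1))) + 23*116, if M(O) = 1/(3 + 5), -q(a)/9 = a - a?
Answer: 10627/4 ≈ 2656.8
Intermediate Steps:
q(a) = 0 (q(a) = -9*(a - a) = -9*0 = 0)
M(O) = ⅛ (M(O) = 1/8 = ⅛)
6*(-2 + M(q(-1))) + 23*116 = 6*(-2 + ⅛) + 23*116 = 6*(-15/8) + 2668 = -45/4 + 2668 = 10627/4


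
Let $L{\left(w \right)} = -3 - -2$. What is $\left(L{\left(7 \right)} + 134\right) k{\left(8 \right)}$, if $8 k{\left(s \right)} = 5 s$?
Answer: $665$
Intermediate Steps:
$L{\left(w \right)} = -1$ ($L{\left(w \right)} = -3 + 2 = -1$)
$k{\left(s \right)} = \frac{5 s}{8}$
$\left(L{\left(7 \right)} + 134\right) k{\left(8 \right)} = \left(-1 + 134\right) \frac{5}{8} \cdot 8 = 133 \cdot 5 = 665$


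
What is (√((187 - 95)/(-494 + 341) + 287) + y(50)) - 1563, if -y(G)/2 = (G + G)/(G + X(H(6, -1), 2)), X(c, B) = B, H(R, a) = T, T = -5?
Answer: -20369/13 + √744923/51 ≈ -1549.9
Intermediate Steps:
H(R, a) = -5
y(G) = -4*G/(2 + G) (y(G) = -2*(G + G)/(G + 2) = -2*2*G/(2 + G) = -4*G/(2 + G))
(√((187 - 95)/(-494 + 341) + 287) + y(50)) - 1563 = (√((187 - 95)/(-494 + 341) + 287) - 4*50/(2 + 50)) - 1563 = (√(92/(-153) + 287) - 4*50/52) - 1563 = (√(92*(-1/153) + 287) - 4*50*1/52) - 1563 = (√(-92/153 + 287) - 50/13) - 1563 = (√(43819/153) - 50/13) - 1563 = (√744923/51 - 50/13) - 1563 = (-50/13 + √744923/51) - 1563 = -20369/13 + √744923/51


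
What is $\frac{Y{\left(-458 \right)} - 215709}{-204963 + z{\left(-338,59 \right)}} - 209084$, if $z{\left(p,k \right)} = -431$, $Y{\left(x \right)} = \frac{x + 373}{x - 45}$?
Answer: $- \frac{10800512421873}{51656591} \approx -2.0908 \cdot 10^{5}$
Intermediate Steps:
$Y{\left(x \right)} = \frac{373 + x}{-45 + x}$
$\frac{Y{\left(-458 \right)} - 215709}{-204963 + z{\left(-338,59 \right)}} - 209084 = \frac{\frac{373 - 458}{-45 - 458} - 215709}{-204963 - 431} - 209084 = \frac{\frac{1}{-503} \left(-85\right) - 215709}{-205394} - 209084 = \left(\left(- \frac{1}{503}\right) \left(-85\right) - 215709\right) \left(- \frac{1}{205394}\right) - 209084 = \left(\frac{85}{503} - 215709\right) \left(- \frac{1}{205394}\right) - 209084 = \left(- \frac{108501542}{503}\right) \left(- \frac{1}{205394}\right) - 209084 = \frac{54250771}{51656591} - 209084 = - \frac{10800512421873}{51656591}$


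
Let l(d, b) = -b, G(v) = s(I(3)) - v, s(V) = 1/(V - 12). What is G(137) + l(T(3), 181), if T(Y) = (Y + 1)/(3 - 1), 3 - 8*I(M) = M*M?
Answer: -16222/51 ≈ -318.08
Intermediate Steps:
I(M) = 3/8 - M²/8 (I(M) = 3/8 - M*M/8 = 3/8 - M²/8)
s(V) = 1/(-12 + V)
T(Y) = ½ + Y/2 (T(Y) = (1 + Y)/2 = (1 + Y)*(½) = ½ + Y/2)
G(v) = -4/51 - v (G(v) = 1/(-12 + (3/8 - ⅛*3²)) - v = 1/(-12 + (3/8 - ⅛*9)) - v = 1/(-12 + (3/8 - 9/8)) - v = 1/(-12 - ¾) - v = 1/(-51/4) - v = -4/51 - v)
G(137) + l(T(3), 181) = (-4/51 - 1*137) - 1*181 = (-4/51 - 137) - 181 = -6991/51 - 181 = -16222/51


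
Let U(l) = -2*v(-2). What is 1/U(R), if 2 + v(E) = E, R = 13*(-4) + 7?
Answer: ⅛ ≈ 0.12500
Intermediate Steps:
R = -45 (R = -52 + 7 = -45)
v(E) = -2 + E
U(l) = 8 (U(l) = -2*(-2 - 2) = -2*(-4) = 8)
1/U(R) = 1/8 = ⅛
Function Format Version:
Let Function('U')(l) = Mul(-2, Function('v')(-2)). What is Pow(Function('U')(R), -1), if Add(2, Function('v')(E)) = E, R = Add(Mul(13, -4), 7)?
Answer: Rational(1, 8) ≈ 0.12500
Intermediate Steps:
R = -45 (R = Add(-52, 7) = -45)
Function('v')(E) = Add(-2, E)
Function('U')(l) = 8 (Function('U')(l) = Mul(-2, Add(-2, -2)) = Mul(-2, -4) = 8)
Pow(Function('U')(R), -1) = Pow(8, -1) = Rational(1, 8)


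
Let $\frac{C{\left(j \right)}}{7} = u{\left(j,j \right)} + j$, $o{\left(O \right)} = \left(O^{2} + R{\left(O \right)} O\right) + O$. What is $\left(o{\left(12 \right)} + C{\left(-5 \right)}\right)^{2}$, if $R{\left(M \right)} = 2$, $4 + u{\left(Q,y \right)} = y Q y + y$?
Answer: $628849$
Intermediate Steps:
$u{\left(Q,y \right)} = -4 + y + Q y^{2}$ ($u{\left(Q,y \right)} = -4 + \left(y Q y + y\right) = -4 + \left(Q y y + y\right) = -4 + \left(Q y^{2} + y\right) = -4 + \left(y + Q y^{2}\right) = -4 + y + Q y^{2}$)
$o{\left(O \right)} = O^{2} + 3 O$ ($o{\left(O \right)} = \left(O^{2} + 2 O\right) + O = O^{2} + 3 O$)
$C{\left(j \right)} = -28 + 7 j^{3} + 14 j$ ($C{\left(j \right)} = 7 \left(\left(-4 + j + j j^{2}\right) + j\right) = 7 \left(\left(-4 + j + j^{3}\right) + j\right) = 7 \left(-4 + j^{3} + 2 j\right) = -28 + 7 j^{3} + 14 j$)
$\left(o{\left(12 \right)} + C{\left(-5 \right)}\right)^{2} = \left(12 \left(3 + 12\right) + \left(-28 + 7 \left(-5\right)^{3} + 14 \left(-5\right)\right)\right)^{2} = \left(12 \cdot 15 - 973\right)^{2} = \left(180 - 973\right)^{2} = \left(-793\right)^{2} = 628849$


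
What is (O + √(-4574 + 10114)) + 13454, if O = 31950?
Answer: 45404 + 2*√1385 ≈ 45478.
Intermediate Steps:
(O + √(-4574 + 10114)) + 13454 = (31950 + √(-4574 + 10114)) + 13454 = (31950 + √5540) + 13454 = (31950 + 2*√1385) + 13454 = 45404 + 2*√1385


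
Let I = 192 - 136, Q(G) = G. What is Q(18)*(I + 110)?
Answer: 2988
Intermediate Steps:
I = 56
Q(18)*(I + 110) = 18*(56 + 110) = 18*166 = 2988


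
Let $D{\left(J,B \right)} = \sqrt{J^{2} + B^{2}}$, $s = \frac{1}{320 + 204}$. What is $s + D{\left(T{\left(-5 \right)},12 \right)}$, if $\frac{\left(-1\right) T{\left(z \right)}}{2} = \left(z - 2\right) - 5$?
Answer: $\frac{1}{524} + 12 \sqrt{5} \approx 26.835$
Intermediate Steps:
$T{\left(z \right)} = 14 - 2 z$ ($T{\left(z \right)} = - 2 \left(\left(z - 2\right) - 5\right) = - 2 \left(\left(-2 + z\right) - 5\right) = - 2 \left(-7 + z\right) = 14 - 2 z$)
$s = \frac{1}{524} \approx 0.0019084$
$D{\left(J,B \right)} = \sqrt{B^{2} + J^{2}}$
$s + D{\left(T{\left(-5 \right)},12 \right)} = \frac{1}{524} + \sqrt{12^{2} + \left(14 - -10\right)^{2}} = \frac{1}{524} + \sqrt{144 + \left(14 + 10\right)^{2}} = \frac{1}{524} + \sqrt{144 + 24^{2}} = \frac{1}{524} + \sqrt{144 + 576} = \frac{1}{524} + \sqrt{720} = \frac{1}{524} + 12 \sqrt{5}$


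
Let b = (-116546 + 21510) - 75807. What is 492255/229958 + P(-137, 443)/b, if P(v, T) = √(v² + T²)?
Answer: 492255/229958 - √215018/170843 ≈ 2.1379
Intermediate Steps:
b = -170843 (b = -95036 - 75807 = -170843)
P(v, T) = √(T² + v²)
492255/229958 + P(-137, 443)/b = 492255/229958 + √(443² + (-137)²)/(-170843) = 492255*(1/229958) + √(196249 + 18769)*(-1/170843) = 492255/229958 + √215018*(-1/170843) = 492255/229958 - √215018/170843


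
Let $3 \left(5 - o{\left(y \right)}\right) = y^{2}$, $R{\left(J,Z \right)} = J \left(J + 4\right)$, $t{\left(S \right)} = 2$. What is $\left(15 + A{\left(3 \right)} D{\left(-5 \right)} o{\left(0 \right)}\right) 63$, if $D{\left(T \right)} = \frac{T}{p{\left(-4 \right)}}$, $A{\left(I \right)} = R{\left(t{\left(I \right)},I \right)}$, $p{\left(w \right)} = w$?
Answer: $5670$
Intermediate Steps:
$R{\left(J,Z \right)} = J \left(4 + J\right)$
$A{\left(I \right)} = 12$ ($A{\left(I \right)} = 2 \left(4 + 2\right) = 2 \cdot 6 = 12$)
$D{\left(T \right)} = - \frac{T}{4}$ ($D{\left(T \right)} = \frac{T}{-4} = T \left(- \frac{1}{4}\right) = - \frac{T}{4}$)
$o{\left(y \right)} = 5 - \frac{y^{2}}{3}$
$\left(15 + A{\left(3 \right)} D{\left(-5 \right)} o{\left(0 \right)}\right) 63 = \left(15 + 12 \left(\left(- \frac{1}{4}\right) \left(-5\right)\right) \left(5 - \frac{0^{2}}{3}\right)\right) 63 = \left(15 + 12 \cdot \frac{5}{4} \left(5 - 0\right)\right) 63 = \left(15 + 15 \left(5 + 0\right)\right) 63 = \left(15 + 15 \cdot 5\right) 63 = \left(15 + 75\right) 63 = 90 \cdot 63 = 5670$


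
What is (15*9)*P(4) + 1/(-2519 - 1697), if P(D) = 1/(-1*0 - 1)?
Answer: -569161/4216 ≈ -135.00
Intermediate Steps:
P(D) = -1 (P(D) = 1/(0 - 1) = 1/(-1) = -1)
(15*9)*P(4) + 1/(-2519 - 1697) = (15*9)*(-1) + 1/(-2519 - 1697) = 135*(-1) + 1/(-4216) = -135 - 1/4216 = -569161/4216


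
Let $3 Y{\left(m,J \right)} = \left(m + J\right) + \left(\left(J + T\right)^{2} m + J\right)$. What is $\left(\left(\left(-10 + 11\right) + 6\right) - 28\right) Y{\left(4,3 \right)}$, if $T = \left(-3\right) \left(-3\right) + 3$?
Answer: $-6370$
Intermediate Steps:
$T = 12$ ($T = 9 + 3 = 12$)
$Y{\left(m,J \right)} = \frac{m}{3} + \frac{2 J}{3} + \frac{m \left(12 + J\right)^{2}}{3}$ ($Y{\left(m,J \right)} = \frac{\left(m + J\right) + \left(\left(J + 12\right)^{2} m + J\right)}{3} = \frac{\left(J + m\right) + \left(\left(12 + J\right)^{2} m + J\right)}{3} = \frac{\left(J + m\right) + \left(m \left(12 + J\right)^{2} + J\right)}{3} = \frac{\left(J + m\right) + \left(J + m \left(12 + J\right)^{2}\right)}{3} = \frac{m + 2 J + m \left(12 + J\right)^{2}}{3} = \frac{m}{3} + \frac{2 J}{3} + \frac{m \left(12 + J\right)^{2}}{3}$)
$\left(\left(\left(-10 + 11\right) + 6\right) - 28\right) Y{\left(4,3 \right)} = \left(\left(\left(-10 + 11\right) + 6\right) - 28\right) \left(\frac{1}{3} \cdot 4 + \frac{2}{3} \cdot 3 + \frac{1}{3} \cdot 4 \left(12 + 3\right)^{2}\right) = \left(\left(1 + 6\right) - 28\right) \left(\frac{4}{3} + 2 + \frac{1}{3} \cdot 4 \cdot 15^{2}\right) = \left(7 - 28\right) \left(\frac{4}{3} + 2 + \frac{1}{3} \cdot 4 \cdot 225\right) = - 21 \left(\frac{4}{3} + 2 + 300\right) = \left(-21\right) \frac{910}{3} = -6370$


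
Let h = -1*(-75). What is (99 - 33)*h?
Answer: 4950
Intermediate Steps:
h = 75
(99 - 33)*h = (99 - 33)*75 = 66*75 = 4950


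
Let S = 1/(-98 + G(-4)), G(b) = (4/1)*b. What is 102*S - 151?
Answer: -2886/19 ≈ -151.89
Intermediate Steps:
G(b) = 4*b (G(b) = (4*1)*b = 4*b)
S = -1/114 (S = 1/(-98 + 4*(-4)) = 1/(-98 - 16) = 1/(-114) = -1/114 ≈ -0.0087719)
102*S - 151 = 102*(-1/114) - 151 = -17/19 - 151 = -2886/19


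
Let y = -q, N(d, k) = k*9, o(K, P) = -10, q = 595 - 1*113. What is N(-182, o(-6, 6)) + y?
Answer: -572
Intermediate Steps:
q = 482 (q = 595 - 113 = 482)
N(d, k) = 9*k
y = -482 (y = -1*482 = -482)
N(-182, o(-6, 6)) + y = 9*(-10) - 482 = -90 - 482 = -572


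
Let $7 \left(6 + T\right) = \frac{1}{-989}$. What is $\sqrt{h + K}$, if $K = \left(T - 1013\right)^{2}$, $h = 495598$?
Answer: $\frac{\sqrt{73519492149986}}{6923} \approx 1238.5$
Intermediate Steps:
$T = - \frac{41539}{6923}$ ($T = -6 + \frac{1}{7 \left(-989\right)} = -6 + \frac{1}{7} \left(- \frac{1}{989}\right) = -6 - \frac{1}{6923} = - \frac{41539}{6923} \approx -6.0001$)
$K = \frac{49766506393444}{47927929}$ ($K = \left(- \frac{41539}{6923} - 1013\right)^{2} = \left(- \frac{7054538}{6923}\right)^{2} = \frac{49766506393444}{47927929} \approx 1.0384 \cdot 10^{6}$)
$\sqrt{h + K} = \sqrt{495598 + \frac{49766506393444}{47927929}} = \sqrt{\frac{73519492149986}{47927929}} = \frac{\sqrt{73519492149986}}{6923}$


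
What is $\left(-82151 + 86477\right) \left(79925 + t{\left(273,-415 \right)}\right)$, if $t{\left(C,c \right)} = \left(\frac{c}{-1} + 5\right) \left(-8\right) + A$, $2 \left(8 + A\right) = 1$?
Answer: $331187745$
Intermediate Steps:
$A = - \frac{15}{2}$ ($A = -8 + \frac{1}{2} \cdot 1 = -8 + \frac{1}{2} = - \frac{15}{2} \approx -7.5$)
$t{\left(C,c \right)} = - \frac{95}{2} + 8 c$ ($t{\left(C,c \right)} = \left(\frac{c}{-1} + 5\right) \left(-8\right) - \frac{15}{2} = \left(c \left(-1\right) + 5\right) \left(-8\right) - \frac{15}{2} = \left(- c + 5\right) \left(-8\right) - \frac{15}{2} = \left(5 - c\right) \left(-8\right) - \frac{15}{2} = \left(-40 + 8 c\right) - \frac{15}{2} = - \frac{95}{2} + 8 c$)
$\left(-82151 + 86477\right) \left(79925 + t{\left(273,-415 \right)}\right) = \left(-82151 + 86477\right) \left(79925 + \left(- \frac{95}{2} + 8 \left(-415\right)\right)\right) = 4326 \left(79925 - \frac{6735}{2}\right) = 4326 \cdot \frac{153115}{2} = 331187745$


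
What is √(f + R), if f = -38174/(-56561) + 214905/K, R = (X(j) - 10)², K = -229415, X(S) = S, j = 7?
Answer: 2*√14712891374119195546/2595188363 ≈ 2.9560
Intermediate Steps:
R = 9 (R = (7 - 10)² = (-3)² = 9)
f = -679510699/2595188363 (f = -38174/(-56561) + 214905/(-229415) = -38174*(-1/56561) + 214905*(-1/229415) = 38174/56561 - 42981/45883 = -679510699/2595188363 ≈ -0.26183)
√(f + R) = √(-679510699/2595188363 + 9) = √(22677184568/2595188363) = 2*√14712891374119195546/2595188363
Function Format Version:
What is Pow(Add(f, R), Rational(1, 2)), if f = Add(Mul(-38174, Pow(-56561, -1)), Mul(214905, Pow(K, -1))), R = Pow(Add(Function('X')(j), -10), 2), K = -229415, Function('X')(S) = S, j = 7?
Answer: Mul(Rational(2, 2595188363), Pow(14712891374119195546, Rational(1, 2))) ≈ 2.9560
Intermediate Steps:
R = 9 (R = Pow(Add(7, -10), 2) = Pow(-3, 2) = 9)
f = Rational(-679510699, 2595188363) (f = Add(Mul(-38174, Pow(-56561, -1)), Mul(214905, Pow(-229415, -1))) = Add(Mul(-38174, Rational(-1, 56561)), Mul(214905, Rational(-1, 229415))) = Add(Rational(38174, 56561), Rational(-42981, 45883)) = Rational(-679510699, 2595188363) ≈ -0.26183)
Pow(Add(f, R), Rational(1, 2)) = Pow(Add(Rational(-679510699, 2595188363), 9), Rational(1, 2)) = Pow(Rational(22677184568, 2595188363), Rational(1, 2)) = Mul(Rational(2, 2595188363), Pow(14712891374119195546, Rational(1, 2)))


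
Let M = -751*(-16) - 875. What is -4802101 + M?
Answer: -4790960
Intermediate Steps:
M = 11141 (M = 12016 - 875 = 11141)
-4802101 + M = -4802101 + 11141 = -4790960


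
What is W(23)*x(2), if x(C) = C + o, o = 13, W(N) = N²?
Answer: 7935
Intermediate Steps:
x(C) = 13 + C (x(C) = C + 13 = 13 + C)
W(23)*x(2) = 23²*(13 + 2) = 529*15 = 7935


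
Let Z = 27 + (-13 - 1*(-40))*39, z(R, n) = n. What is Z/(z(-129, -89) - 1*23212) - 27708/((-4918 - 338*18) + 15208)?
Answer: -4013374/604963 ≈ -6.6341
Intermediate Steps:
Z = 1080 (Z = 27 + (-13 + 40)*39 = 27 + 27*39 = 27 + 1053 = 1080)
Z/(z(-129, -89) - 1*23212) - 27708/((-4918 - 338*18) + 15208) = 1080/(-89 - 1*23212) - 27708/((-4918 - 338*18) + 15208) = 1080/(-89 - 23212) - 27708/((-4918 - 6084) + 15208) = 1080/(-23301) - 27708/(-11002 + 15208) = 1080*(-1/23301) - 27708/4206 = -40/863 - 27708*1/4206 = -40/863 - 4618/701 = -4013374/604963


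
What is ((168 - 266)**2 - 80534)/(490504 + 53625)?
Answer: -70930/544129 ≈ -0.13036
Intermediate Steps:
((168 - 266)**2 - 80534)/(490504 + 53625) = ((-98)**2 - 80534)/544129 = (9604 - 80534)*(1/544129) = -70930*1/544129 = -70930/544129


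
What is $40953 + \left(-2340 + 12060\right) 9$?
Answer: $128433$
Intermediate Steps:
$40953 + \left(-2340 + 12060\right) 9 = 40953 + 9720 \cdot 9 = 40953 + 87480 = 128433$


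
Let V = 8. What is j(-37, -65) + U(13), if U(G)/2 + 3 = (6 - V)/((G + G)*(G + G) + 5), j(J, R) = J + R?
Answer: -73552/681 ≈ -108.01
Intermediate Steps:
U(G) = -6 - 4/(5 + 4*G**2) (U(G) = -6 + 2*((6 - 1*8)/((G + G)*(G + G) + 5)) = -6 + 2*((6 - 8)/((2*G)*(2*G) + 5)) = -6 + 2*(-2/(4*G**2 + 5)) = -6 + 2*(-2/(5 + 4*G**2)) = -6 - 4/(5 + 4*G**2))
j(-37, -65) + U(13) = (-37 - 65) + 2*(-17 - 12*13**2)/(5 + 4*13**2) = -102 + 2*(-17 - 12*169)/(5 + 4*169) = -102 + 2*(-17 - 2028)/(5 + 676) = -102 + 2*(-2045)/681 = -102 + 2*(1/681)*(-2045) = -102 - 4090/681 = -73552/681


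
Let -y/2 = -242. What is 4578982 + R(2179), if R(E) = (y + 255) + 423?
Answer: 4580144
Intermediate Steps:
y = 484 (y = -2*(-242) = 484)
R(E) = 1162 (R(E) = (484 + 255) + 423 = 739 + 423 = 1162)
4578982 + R(2179) = 4578982 + 1162 = 4580144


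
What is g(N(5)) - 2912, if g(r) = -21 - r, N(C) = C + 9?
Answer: -2947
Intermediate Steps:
N(C) = 9 + C
g(N(5)) - 2912 = (-21 - (9 + 5)) - 2912 = (-21 - 1*14) - 2912 = (-21 - 14) - 2912 = -35 - 2912 = -2947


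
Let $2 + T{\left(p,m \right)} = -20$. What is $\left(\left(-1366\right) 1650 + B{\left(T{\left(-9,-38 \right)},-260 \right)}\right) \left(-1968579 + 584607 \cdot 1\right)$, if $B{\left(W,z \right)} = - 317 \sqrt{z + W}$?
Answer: $3119334490800 + 438719124 i \sqrt{282} \approx 3.1193 \cdot 10^{12} + 7.3673 \cdot 10^{9} i$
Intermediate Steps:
$T{\left(p,m \right)} = -22$ ($T{\left(p,m \right)} = -2 - 20 = -22$)
$B{\left(W,z \right)} = - 317 \sqrt{W + z}$
$\left(\left(-1366\right) 1650 + B{\left(T{\left(-9,-38 \right)},-260 \right)}\right) \left(-1968579 + 584607 \cdot 1\right) = \left(\left(-1366\right) 1650 - 317 \sqrt{-22 - 260}\right) \left(-1968579 + 584607 \cdot 1\right) = \left(-2253900 - 317 \sqrt{-282}\right) \left(-1968579 + 584607\right) = \left(-2253900 - 317 i \sqrt{282}\right) \left(-1383972\right) = 3119334490800 + 438719124 i \sqrt{282}$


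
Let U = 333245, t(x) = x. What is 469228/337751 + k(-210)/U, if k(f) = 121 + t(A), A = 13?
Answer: 156413143494/112553831995 ≈ 1.3897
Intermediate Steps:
k(f) = 134 (k(f) = 121 + 13 = 134)
469228/337751 + k(-210)/U = 469228/337751 + 134/333245 = 156413143494/112553831995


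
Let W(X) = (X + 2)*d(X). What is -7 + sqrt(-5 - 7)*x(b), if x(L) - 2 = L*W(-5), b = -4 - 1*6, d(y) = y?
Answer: -7 - 296*I*sqrt(3) ≈ -7.0 - 512.69*I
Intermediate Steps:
b = -10 (b = -4 - 6 = -10)
W(X) = X*(2 + X) (W(X) = (X + 2)*X = (2 + X)*X = X*(2 + X))
x(L) = 2 + 15*L (x(L) = 2 + L*(-5*(2 - 5)) = 2 + L*(-5*(-3)) = 2 + L*15 = 2 + 15*L)
-7 + sqrt(-5 - 7)*x(b) = -7 + sqrt(-5 - 7)*(2 + 15*(-10)) = -7 + sqrt(-12)*(2 - 150) = -7 + (2*I*sqrt(3))*(-148) = -7 - 296*I*sqrt(3)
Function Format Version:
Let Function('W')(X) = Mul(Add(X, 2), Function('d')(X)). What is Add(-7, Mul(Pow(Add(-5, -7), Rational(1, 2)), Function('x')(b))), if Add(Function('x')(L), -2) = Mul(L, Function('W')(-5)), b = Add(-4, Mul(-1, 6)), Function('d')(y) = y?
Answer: Add(-7, Mul(-296, I, Pow(3, Rational(1, 2)))) ≈ Add(-7.0000, Mul(-512.69, I))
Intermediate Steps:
b = -10 (b = Add(-4, -6) = -10)
Function('W')(X) = Mul(X, Add(2, X)) (Function('W')(X) = Mul(Add(X, 2), X) = Mul(Add(2, X), X) = Mul(X, Add(2, X)))
Function('x')(L) = Add(2, Mul(15, L)) (Function('x')(L) = Add(2, Mul(L, Mul(-5, Add(2, -5)))) = Add(2, Mul(L, Mul(-5, -3))) = Add(2, Mul(L, 15)) = Add(2, Mul(15, L)))
Add(-7, Mul(Pow(Add(-5, -7), Rational(1, 2)), Function('x')(b))) = Add(-7, Mul(Pow(Add(-5, -7), Rational(1, 2)), Add(2, Mul(15, -10)))) = Add(-7, Mul(Pow(-12, Rational(1, 2)), Add(2, -150))) = Add(-7, Mul(Mul(2, I, Pow(3, Rational(1, 2))), -148)) = Add(-7, Mul(-296, I, Pow(3, Rational(1, 2))))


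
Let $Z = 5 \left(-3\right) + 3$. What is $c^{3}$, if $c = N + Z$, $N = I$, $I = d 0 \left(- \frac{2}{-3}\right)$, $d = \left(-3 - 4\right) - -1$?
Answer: $-1728$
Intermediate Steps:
$d = -6$ ($d = -7 + 1 = -6$)
$Z = -12$ ($Z = -15 + 3 = -12$)
$I = 0$ ($I = \left(-6\right) 0 \left(- \frac{2}{-3}\right) = 0 \left(\left(-2\right) \left(- \frac{1}{3}\right)\right) = 0 \cdot \frac{2}{3} = 0$)
$N = 0$
$c = -12$ ($c = 0 - 12 = -12$)
$c^{3} = \left(-12\right)^{3} = -1728$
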